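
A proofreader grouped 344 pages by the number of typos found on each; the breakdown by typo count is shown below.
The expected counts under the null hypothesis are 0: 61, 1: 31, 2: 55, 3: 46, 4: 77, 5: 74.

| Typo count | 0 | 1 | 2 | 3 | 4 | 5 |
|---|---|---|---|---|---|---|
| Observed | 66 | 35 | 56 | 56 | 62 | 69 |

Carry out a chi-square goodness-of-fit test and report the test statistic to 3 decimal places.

6.378

cat         O        E   (O−E)²/E
0          66       61     0.4098
1          35       31     0.5161
2          56       55     0.0182
3          56       46     2.1739
4          62       77     2.9221
5          69       74     0.3378
Sum = 6.378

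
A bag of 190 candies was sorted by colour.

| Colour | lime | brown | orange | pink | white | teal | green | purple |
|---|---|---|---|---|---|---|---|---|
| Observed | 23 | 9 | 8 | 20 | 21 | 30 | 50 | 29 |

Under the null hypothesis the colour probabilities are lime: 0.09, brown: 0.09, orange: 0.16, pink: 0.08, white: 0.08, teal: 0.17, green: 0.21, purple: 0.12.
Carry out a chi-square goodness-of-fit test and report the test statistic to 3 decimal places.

30.513

Expected counts E_i = n·p_i: 190×0.09 = 17.1, 190×0.09 = 17.1, 190×0.16 = 30.4, 190×0.08 = 15.2, 190×0.08 = 15.2, 190×0.17 = 32.3, 190×0.21 = 39.9, 190×0.12 = 22.8.
χ² = (23−17.1)²/17.1 + (9−17.1)²/17.1 + (8−30.4)²/30.4 + (20−15.2)²/15.2 + (21−15.2)²/15.2 + (30−32.3)²/32.3 + (50−39.9)²/39.9 + (29−22.8)²/22.8
   = 2.0357 + 3.8368 + 16.5053 + 1.5158 + 2.2132 + 0.1638 + 2.5566 + 1.6860
Sum = 30.513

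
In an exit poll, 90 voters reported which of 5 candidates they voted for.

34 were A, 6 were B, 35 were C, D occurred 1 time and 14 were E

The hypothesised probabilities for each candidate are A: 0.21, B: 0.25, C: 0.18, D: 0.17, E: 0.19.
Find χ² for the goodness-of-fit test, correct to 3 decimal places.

59.909

Expected counts E_i = n·p_i: 90×0.21 = 18.9, 90×0.25 = 22.5, 90×0.18 = 16.2, 90×0.17 = 15.3, 90×0.19 = 17.1.
χ² = (34−18.9)²/18.9 + (6−22.5)²/22.5 + (35−16.2)²/16.2 + (1−15.3)²/15.3 + (14−17.1)²/17.1
   = 12.0640 + 12.1000 + 21.8173 + 13.3654 + 0.5620
Sum = 59.909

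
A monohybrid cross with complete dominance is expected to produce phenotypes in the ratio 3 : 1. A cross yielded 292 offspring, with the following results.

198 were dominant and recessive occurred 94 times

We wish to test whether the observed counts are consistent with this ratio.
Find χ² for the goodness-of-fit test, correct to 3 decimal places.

8.055

Ratio total = 4. Expected counts: 292×3/4 = 219, 292×1/4 = 73.
cat            O        E   (O−E)²/E
dominant     198      219     2.0137
recessive     94       73     6.0411
Sum = 8.055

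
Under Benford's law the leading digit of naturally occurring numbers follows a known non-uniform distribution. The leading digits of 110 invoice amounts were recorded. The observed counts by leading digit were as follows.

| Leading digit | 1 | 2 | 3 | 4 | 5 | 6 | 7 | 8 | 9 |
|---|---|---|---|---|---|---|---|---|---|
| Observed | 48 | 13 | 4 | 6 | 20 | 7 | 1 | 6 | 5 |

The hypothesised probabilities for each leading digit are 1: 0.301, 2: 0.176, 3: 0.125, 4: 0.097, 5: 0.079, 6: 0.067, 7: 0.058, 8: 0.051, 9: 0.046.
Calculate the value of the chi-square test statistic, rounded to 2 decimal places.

Expected counts E_i = n·p_i: 110×0.301 = 33.11, 110×0.176 = 19.36, 110×0.125 = 13.75, 110×0.097 = 10.67, 110×0.079 = 8.69, 110×0.067 = 7.37, 110×0.058 = 6.38, 110×0.051 = 5.61, 110×0.046 = 5.06.
χ² = (48−33.11)²/33.11 + (13−19.36)²/19.36 + (4−13.75)²/13.75 + (6−10.67)²/10.67 + (20−8.69)²/8.69 + (7−7.37)²/7.37 + (1−6.38)²/6.38 + (6−5.61)²/5.61 + (5−5.06)²/5.06
   = 6.696 + 2.089 + 6.914 + 2.044 + 14.720 + 0.019 + 4.537 + 0.027 + 0.001
Sum = 37.05

37.05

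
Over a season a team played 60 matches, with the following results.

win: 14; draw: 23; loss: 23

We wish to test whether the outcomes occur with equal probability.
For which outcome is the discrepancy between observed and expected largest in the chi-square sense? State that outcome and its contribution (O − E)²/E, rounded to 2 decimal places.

Under H₀ each category has probability 1/3, so each expected count is 60/3 = 20.
win: (14 − 20)²/20 = 36/20 = 1.800
draw: (23 − 20)²/20 = 9/20 = 0.450
loss: (23 − 20)²/20 = 9/20 = 0.450
The largest term is for win: 1.80.

win, 1.80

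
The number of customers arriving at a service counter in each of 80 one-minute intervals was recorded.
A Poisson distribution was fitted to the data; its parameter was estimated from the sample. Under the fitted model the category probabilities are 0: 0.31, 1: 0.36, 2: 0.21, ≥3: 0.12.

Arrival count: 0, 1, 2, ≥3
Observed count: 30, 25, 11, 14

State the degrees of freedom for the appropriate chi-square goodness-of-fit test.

2

There are k = 4 categories and 1 parameter estimated from the data, so df = 4 − 1 − 1 = 2.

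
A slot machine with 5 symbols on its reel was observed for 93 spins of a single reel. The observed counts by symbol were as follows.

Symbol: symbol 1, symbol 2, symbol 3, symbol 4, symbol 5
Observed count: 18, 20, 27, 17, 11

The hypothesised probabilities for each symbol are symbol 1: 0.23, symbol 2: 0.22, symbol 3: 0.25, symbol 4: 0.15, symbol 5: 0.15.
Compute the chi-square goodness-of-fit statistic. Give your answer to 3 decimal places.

2.443

Expected counts E_i = n·p_i: 93×0.23 = 21.39, 93×0.22 = 20.46, 93×0.25 = 23.25, 93×0.15 = 13.95, 93×0.15 = 13.95.
symbol 1: (18 − 21.39)²/21.39 = 11.4921/21.39 = 0.5373
symbol 2: (20 − 20.46)²/20.46 = 0.2116/20.46 = 0.0103
symbol 3: (27 − 23.25)²/23.25 = 14.0625/23.25 = 0.6048
symbol 4: (17 − 13.95)²/13.95 = 9.3025/13.95 = 0.6668
symbol 5: (11 − 13.95)²/13.95 = 8.7025/13.95 = 0.6238
Sum = 2.443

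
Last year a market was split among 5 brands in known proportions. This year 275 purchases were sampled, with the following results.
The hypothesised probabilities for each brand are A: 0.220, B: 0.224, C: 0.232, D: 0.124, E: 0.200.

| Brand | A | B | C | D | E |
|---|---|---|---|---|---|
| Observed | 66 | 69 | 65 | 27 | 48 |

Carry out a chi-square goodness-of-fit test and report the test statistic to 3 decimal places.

Expected counts E_i = n·p_i: 275×0.220 = 60.5, 275×0.224 = 61.6, 275×0.232 = 63.8, 275×0.124 = 34.1, 275×0.200 = 55.
A: (66 − 60.5)²/60.5 = 30.25/60.5 = 0.5000
B: (69 − 61.6)²/61.6 = 54.76/61.6 = 0.8890
C: (65 − 63.8)²/63.8 = 1.44/63.8 = 0.0226
D: (27 − 34.1)²/34.1 = 50.41/34.1 = 1.4783
E: (48 − 55)²/55 = 49/55 = 0.8909
Sum = 3.781

3.781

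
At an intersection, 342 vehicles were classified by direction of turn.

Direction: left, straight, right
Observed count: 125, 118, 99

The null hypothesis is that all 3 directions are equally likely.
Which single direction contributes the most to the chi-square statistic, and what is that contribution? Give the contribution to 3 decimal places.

right, 1.974

Expected count for each of the 3 categories: 342/3 = 114.
left: (125 − 114)²/114 = 121/114 = 1.0614
straight: (118 − 114)²/114 = 16/114 = 0.1404
right: (99 − 114)²/114 = 225/114 = 1.9737
The largest term is for right: 1.974.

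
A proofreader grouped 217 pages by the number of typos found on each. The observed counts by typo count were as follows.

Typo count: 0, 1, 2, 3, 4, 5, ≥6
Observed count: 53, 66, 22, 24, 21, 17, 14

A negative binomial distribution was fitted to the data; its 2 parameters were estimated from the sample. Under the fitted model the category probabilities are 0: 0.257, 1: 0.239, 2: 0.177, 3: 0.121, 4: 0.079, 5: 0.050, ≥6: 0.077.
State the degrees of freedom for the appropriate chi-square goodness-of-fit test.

4

There are k = 7 categories and 2 parameters estimated from the data, so df = 7 − 1 − 2 = 4.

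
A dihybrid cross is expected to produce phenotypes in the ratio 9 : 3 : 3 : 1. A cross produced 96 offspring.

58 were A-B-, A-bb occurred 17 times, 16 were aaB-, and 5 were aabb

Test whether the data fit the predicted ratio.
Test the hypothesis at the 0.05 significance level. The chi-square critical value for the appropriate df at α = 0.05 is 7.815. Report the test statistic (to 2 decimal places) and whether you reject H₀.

0.74; do not reject

Ratio total = 16. Expected counts: 96×9/16 = 54, 96×3/16 = 18, 96×3/16 = 18, 96×1/16 = 6.
cat         O        E   (O−E)²/E
A-B-       58       54      0.296
A-bb       17       18      0.056
aaB-       16       18      0.222
aabb        5        6      0.167
Sum = 0.74
df = 3. Since 0.74 < 7.815, we do not reject H₀.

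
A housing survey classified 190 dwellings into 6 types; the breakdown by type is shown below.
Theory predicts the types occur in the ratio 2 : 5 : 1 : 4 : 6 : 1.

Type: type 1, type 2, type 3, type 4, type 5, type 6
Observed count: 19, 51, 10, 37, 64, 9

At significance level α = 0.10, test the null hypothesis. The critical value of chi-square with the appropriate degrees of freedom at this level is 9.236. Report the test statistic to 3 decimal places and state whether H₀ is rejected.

0.662; do not reject

Ratio total = 19. Expected counts: 190×2/19 = 20, 190×5/19 = 50, 190×1/19 = 10, 190×4/19 = 40, 190×6/19 = 60, 190×1/19 = 10.
type 1: (19 − 20)²/20 = 1/20 = 0.0500
type 2: (51 − 50)²/50 = 1/50 = 0.0200
type 3: (10 − 10)²/10 = 0/10 = 0.0000
type 4: (37 − 40)²/40 = 9/40 = 0.2250
type 5: (64 − 60)²/60 = 16/60 = 0.2667
type 6: (9 − 10)²/10 = 1/10 = 0.1000
Sum = 0.662
df = 5. Since 0.662 < 9.236, we do not reject H₀.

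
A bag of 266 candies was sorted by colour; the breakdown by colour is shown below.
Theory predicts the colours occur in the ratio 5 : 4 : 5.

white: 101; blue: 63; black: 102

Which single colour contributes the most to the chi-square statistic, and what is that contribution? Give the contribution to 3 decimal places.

blue, 2.224

Ratio total = 14. Expected counts: 266×5/14 = 95, 266×4/14 = 76, 266×5/14 = 95.
white: (101 − 95)²/95 = 36/95 = 0.3789
blue: (63 − 76)²/76 = 169/76 = 2.2237
black: (102 − 95)²/95 = 49/95 = 0.5158
The largest term is for blue: 2.224.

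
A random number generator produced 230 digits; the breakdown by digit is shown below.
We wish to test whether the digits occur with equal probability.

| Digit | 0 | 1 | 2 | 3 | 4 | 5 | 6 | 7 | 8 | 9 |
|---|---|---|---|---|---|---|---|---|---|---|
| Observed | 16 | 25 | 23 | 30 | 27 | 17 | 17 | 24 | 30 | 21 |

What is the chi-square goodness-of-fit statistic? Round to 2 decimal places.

10.61

Under H₀ each category has probability 1/10, so each expected count is 230/10 = 23.
cat         O        E   (O−E)²/E
0          16       23      2.130
1          25       23      0.174
2          23       23      0.000
3          30       23      2.130
4          27       23      0.696
5          17       23      1.565
6          17       23      1.565
7          24       23      0.043
8          30       23      2.130
9          21       23      0.174
Sum = 10.61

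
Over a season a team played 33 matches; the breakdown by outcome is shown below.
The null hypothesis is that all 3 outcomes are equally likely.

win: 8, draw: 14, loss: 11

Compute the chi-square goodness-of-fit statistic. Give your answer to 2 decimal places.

Under H₀ each category has probability 1/3, so each expected count is 33/3 = 11.
χ² = (8−11)²/11 + (14−11)²/11 + (11−11)²/11
   = 0.818 + 0.818 + 0.000
Sum = 1.64

1.64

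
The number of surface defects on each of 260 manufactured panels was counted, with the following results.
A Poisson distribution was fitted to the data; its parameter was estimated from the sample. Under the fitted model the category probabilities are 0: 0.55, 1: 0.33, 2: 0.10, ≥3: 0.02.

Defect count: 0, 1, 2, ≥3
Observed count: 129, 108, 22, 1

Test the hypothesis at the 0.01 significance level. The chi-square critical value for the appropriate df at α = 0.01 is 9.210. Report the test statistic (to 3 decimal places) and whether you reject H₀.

Expected counts E_i = n·p_i: 260×0.55 = 143, 260×0.33 = 85.8, 260×0.10 = 26, 260×0.02 = 5.2.
χ² = (129−143)²/143 + (108−85.8)²/85.8 + (22−26)²/26 + (1−5.2)²/5.2
   = 1.3706 + 5.7441 + 0.6154 + 3.3923
Sum = 11.122
df = 2. Since 11.122 > 9.210, we reject H₀.

11.122; reject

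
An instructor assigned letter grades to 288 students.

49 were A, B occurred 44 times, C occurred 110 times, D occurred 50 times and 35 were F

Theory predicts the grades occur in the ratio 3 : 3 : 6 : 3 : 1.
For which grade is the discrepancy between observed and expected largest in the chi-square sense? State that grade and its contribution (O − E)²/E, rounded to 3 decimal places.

F, 16.056

Ratio total = 16. Expected counts: 288×3/16 = 54, 288×3/16 = 54, 288×6/16 = 108, 288×3/16 = 54, 288×1/16 = 18.
χ² = (49−54)²/54 + (44−54)²/54 + (110−108)²/108 + (50−54)²/54 + (35−18)²/18
   = 0.4630 + 1.8519 + 0.0370 + 0.2963 + 16.0556
The largest term is for F: 16.056.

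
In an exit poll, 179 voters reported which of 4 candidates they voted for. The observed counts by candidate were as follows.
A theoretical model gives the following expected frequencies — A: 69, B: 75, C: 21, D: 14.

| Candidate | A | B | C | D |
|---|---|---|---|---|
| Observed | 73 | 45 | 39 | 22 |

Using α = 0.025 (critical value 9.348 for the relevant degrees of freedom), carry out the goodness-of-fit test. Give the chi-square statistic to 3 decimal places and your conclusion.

χ² = (73−69)²/69 + (45−75)²/75 + (39−21)²/21 + (22−14)²/14
   = 0.2319 + 12.0000 + 15.4286 + 4.5714
Sum = 32.232
df = 3. Since 32.232 > 9.348, we reject H₀.

32.232; reject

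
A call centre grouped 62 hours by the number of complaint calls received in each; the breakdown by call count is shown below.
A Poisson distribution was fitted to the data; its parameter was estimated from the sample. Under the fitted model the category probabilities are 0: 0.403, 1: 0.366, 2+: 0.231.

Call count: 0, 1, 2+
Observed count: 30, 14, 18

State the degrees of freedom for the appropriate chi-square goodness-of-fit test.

1

There are k = 3 categories and 1 parameter estimated from the data, so df = 3 − 1 − 1 = 1.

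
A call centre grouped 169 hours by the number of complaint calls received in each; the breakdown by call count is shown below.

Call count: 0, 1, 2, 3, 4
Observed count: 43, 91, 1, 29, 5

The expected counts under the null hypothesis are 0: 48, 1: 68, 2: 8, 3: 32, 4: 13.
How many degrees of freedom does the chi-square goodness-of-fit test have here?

4

There are k = 5 categories and no parameters were estimated from the data, so df = 5 − 1 = 4.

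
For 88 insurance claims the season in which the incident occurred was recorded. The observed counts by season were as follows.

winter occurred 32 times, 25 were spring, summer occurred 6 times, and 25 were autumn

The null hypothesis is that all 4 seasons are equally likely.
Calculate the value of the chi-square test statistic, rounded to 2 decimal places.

Under H₀ each category has probability 1/4, so each expected count is 88/4 = 22.
winter: (32 − 22)²/22 = 100/22 = 4.545
spring: (25 − 22)²/22 = 9/22 = 0.409
summer: (6 − 22)²/22 = 256/22 = 11.636
autumn: (25 − 22)²/22 = 9/22 = 0.409
Sum = 17.00

17.00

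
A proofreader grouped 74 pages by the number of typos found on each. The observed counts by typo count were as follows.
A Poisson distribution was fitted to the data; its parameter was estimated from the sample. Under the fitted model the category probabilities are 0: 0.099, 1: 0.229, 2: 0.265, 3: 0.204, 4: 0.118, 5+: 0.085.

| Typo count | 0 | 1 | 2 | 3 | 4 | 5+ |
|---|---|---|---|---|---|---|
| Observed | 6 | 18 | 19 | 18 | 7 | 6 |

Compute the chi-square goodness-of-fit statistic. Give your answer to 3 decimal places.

Expected counts E_i = n·p_i: 74×0.099 = 7.326, 74×0.229 = 16.946, 74×0.265 = 19.61, 74×0.204 = 15.096, 74×0.118 = 8.732, 74×0.085 = 6.29.
χ² = (6−7.326)²/7.326 + (18−16.946)²/16.946 + (19−19.61)²/19.61 + (18−15.096)²/15.096 + (7−8.732)²/8.732 + (6−6.29)²/6.29
   = 0.2400 + 0.0656 + 0.0190 + 0.5586 + 0.3435 + 0.0134
Sum = 1.240

1.240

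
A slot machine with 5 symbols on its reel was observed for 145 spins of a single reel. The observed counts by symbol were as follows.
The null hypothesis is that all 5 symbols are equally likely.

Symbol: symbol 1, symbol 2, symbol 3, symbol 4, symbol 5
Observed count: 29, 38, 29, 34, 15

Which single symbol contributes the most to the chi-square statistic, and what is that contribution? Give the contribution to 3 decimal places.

Expected count for each of the 5 categories: 145/5 = 29.
cat           O        E   (O−E)²/E
symbol 1     29       29     0.0000
symbol 2     38       29     2.7931
symbol 3     29       29     0.0000
symbol 4     34       29     0.8621
symbol 5     15       29     6.7586
The largest term is for symbol 5: 6.759.

symbol 5, 6.759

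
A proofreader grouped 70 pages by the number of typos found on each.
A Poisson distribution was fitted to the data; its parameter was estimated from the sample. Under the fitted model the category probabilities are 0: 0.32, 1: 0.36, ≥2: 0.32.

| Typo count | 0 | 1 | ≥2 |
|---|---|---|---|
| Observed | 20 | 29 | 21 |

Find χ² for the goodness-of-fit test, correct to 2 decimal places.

0.92

Expected counts E_i = n·p_i: 70×0.32 = 22.4, 70×0.36 = 25.2, 70×0.32 = 22.4.
0: (20 − 22.4)²/22.4 = 5.76/22.4 = 0.257
1: (29 − 25.2)²/25.2 = 14.44/25.2 = 0.573
≥2: (21 − 22.4)²/22.4 = 1.96/22.4 = 0.088
Sum = 0.92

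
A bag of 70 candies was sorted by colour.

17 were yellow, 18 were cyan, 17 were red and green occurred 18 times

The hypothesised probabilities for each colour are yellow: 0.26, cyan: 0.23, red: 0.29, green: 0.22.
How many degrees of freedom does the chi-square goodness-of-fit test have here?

There are k = 4 categories and no parameters were estimated from the data, so df = 4 − 1 = 3.

3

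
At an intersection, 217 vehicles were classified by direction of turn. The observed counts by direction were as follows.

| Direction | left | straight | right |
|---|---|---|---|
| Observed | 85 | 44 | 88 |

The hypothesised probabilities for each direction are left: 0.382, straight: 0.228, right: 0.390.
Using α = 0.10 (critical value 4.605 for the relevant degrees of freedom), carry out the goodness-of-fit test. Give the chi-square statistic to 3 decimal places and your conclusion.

0.794; do not reject

Expected counts E_i = n·p_i: 217×0.382 = 82.894, 217×0.228 = 49.476, 217×0.390 = 84.63.
cat           O        E   (O−E)²/E
left         85   82.894     0.0535
straight     44   49.476     0.6061
right        88    84.63     0.1342
Sum = 0.794
df = 2. Since 0.794 < 4.605, we do not reject H₀.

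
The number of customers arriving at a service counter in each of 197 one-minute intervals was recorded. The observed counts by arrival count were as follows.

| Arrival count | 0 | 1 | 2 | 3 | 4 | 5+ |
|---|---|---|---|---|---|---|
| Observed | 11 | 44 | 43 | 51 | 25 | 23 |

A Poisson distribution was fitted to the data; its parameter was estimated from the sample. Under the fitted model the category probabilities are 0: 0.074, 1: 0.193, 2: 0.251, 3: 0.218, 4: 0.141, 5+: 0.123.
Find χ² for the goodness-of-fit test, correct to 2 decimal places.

4.51

Expected counts E_i = n·p_i: 197×0.074 = 14.578, 197×0.193 = 38.021, 197×0.251 = 49.447, 197×0.218 = 42.946, 197×0.141 = 27.777, 197×0.123 = 24.231.
cat         O        E   (O−E)²/E
0          11   14.578      0.878
1          44   38.021      0.940
2          43   49.447      0.841
3          51   42.946      1.510
4          25   27.777      0.278
5+         23   24.231      0.063
Sum = 4.51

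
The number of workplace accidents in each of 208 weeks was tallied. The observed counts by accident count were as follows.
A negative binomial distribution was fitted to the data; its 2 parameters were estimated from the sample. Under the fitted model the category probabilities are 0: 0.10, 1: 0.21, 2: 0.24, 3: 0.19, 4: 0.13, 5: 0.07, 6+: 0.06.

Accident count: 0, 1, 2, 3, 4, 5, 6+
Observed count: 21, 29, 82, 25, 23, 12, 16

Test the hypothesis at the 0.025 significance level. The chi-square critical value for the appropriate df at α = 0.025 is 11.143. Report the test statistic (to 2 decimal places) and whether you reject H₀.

32.93; reject

Expected counts E_i = n·p_i: 208×0.10 = 20.8, 208×0.21 = 43.68, 208×0.24 = 49.92, 208×0.19 = 39.52, 208×0.13 = 27.04, 208×0.07 = 14.56, 208×0.06 = 12.48.
0: (21 − 20.8)²/20.8 = 0.04/20.8 = 0.002
1: (29 − 43.68)²/43.68 = 215.5024/43.68 = 4.934
2: (82 − 49.92)²/49.92 = 1029.1264/49.92 = 20.616
3: (25 − 39.52)²/39.52 = 210.8304/39.52 = 5.335
4: (23 − 27.04)²/27.04 = 16.3216/27.04 = 0.604
5: (12 − 14.56)²/14.56 = 6.5536/14.56 = 0.450
6+: (16 − 12.48)²/12.48 = 12.3904/12.48 = 0.993
Sum = 32.93
df = 4. Since 32.93 > 11.143, we reject H₀.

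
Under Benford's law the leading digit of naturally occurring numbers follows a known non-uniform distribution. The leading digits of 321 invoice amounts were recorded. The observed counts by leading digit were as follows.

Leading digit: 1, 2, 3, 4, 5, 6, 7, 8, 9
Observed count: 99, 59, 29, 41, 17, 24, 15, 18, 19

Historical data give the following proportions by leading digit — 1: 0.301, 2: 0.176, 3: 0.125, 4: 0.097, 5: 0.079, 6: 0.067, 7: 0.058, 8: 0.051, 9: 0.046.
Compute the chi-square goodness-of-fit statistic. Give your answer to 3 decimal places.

11.502

Expected counts E_i = n·p_i: 321×0.301 = 96.621, 321×0.176 = 56.496, 321×0.125 = 40.125, 321×0.097 = 31.137, 321×0.079 = 25.359, 321×0.067 = 21.507, 321×0.058 = 18.618, 321×0.051 = 16.371, 321×0.046 = 14.766.
χ² = (99−96.621)²/96.621 + (59−56.496)²/56.496 + (29−40.125)²/40.125 + (41−31.137)²/31.137 + (17−25.359)²/25.359 + (24−21.507)²/21.507 + (15−18.618)²/18.618 + (18−16.371)²/16.371 + (19−14.766)²/14.766
   = 0.0586 + 0.1110 + 3.0845 + 3.1242 + 2.7553 + 0.2890 + 0.7031 + 0.1621 + 1.2141
Sum = 11.502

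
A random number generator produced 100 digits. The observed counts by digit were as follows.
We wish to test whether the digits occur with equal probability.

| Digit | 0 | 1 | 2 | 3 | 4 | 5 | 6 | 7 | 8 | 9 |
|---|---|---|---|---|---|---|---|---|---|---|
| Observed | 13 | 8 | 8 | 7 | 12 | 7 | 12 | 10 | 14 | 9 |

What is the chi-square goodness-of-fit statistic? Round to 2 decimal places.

6.00

Expected count for each of the 10 categories: 100/10 = 10.
χ² = (13−10)²/10 + (8−10)²/10 + (8−10)²/10 + (7−10)²/10 + (12−10)²/10 + (7−10)²/10 + (12−10)²/10 + (10−10)²/10 + (14−10)²/10 + (9−10)²/10
   = 0.900 + 0.400 + 0.400 + 0.900 + 0.400 + 0.900 + 0.400 + 0.000 + 1.600 + 0.100
Sum = 6.00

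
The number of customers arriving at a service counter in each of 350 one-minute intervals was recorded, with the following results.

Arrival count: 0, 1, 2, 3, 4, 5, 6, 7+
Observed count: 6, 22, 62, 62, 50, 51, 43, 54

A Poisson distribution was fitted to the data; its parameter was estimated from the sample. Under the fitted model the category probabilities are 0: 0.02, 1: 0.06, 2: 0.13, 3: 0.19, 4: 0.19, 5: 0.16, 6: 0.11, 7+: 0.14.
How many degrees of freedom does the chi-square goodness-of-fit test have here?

There are k = 8 categories and 1 parameter estimated from the data, so df = 8 − 1 − 1 = 6.

6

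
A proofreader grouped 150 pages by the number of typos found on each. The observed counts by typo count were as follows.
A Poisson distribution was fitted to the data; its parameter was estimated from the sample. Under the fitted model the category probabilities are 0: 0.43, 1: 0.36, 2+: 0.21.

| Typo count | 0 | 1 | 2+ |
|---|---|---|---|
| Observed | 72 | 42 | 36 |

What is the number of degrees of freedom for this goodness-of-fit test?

There are k = 3 categories and 1 parameter estimated from the data, so df = 3 − 1 − 1 = 1.

1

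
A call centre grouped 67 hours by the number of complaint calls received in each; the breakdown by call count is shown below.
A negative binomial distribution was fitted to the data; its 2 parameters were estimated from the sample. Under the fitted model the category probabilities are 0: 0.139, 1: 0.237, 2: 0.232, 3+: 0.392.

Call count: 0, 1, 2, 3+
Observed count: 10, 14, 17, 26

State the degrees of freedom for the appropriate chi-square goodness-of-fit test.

1

There are k = 4 categories and 2 parameters estimated from the data, so df = 4 − 1 − 2 = 1.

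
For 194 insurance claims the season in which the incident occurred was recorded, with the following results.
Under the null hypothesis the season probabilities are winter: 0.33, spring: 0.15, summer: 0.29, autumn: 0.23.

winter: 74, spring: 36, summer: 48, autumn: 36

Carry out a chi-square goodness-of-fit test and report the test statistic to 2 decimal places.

6.07

Expected counts E_i = n·p_i: 194×0.33 = 64.02, 194×0.15 = 29.1, 194×0.29 = 56.26, 194×0.23 = 44.62.
cat         O        E   (O−E)²/E
winter     74    64.02      1.556
spring     36     29.1      1.636
summer     48    56.26      1.213
autumn     36    44.62      1.665
Sum = 6.07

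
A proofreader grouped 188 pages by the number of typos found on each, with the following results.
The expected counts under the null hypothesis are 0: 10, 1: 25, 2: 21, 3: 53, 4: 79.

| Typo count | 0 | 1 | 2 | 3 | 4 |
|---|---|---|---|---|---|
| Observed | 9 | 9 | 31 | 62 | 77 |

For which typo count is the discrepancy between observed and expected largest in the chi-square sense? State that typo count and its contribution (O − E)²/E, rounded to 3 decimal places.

cat         O        E   (O−E)²/E
0           9       10     0.1000
1           9       25    10.2400
2          31       21     4.7619
3          62       53     1.5283
4          77       79     0.0506
The largest term is for 1: 10.240.

1, 10.240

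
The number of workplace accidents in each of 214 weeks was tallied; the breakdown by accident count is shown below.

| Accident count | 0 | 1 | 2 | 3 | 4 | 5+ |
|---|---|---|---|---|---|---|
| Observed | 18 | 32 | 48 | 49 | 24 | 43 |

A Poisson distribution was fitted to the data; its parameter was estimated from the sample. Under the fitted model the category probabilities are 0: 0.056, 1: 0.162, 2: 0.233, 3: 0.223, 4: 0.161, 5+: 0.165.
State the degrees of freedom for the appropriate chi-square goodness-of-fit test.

4

There are k = 6 categories and 1 parameter estimated from the data, so df = 6 − 1 − 1 = 4.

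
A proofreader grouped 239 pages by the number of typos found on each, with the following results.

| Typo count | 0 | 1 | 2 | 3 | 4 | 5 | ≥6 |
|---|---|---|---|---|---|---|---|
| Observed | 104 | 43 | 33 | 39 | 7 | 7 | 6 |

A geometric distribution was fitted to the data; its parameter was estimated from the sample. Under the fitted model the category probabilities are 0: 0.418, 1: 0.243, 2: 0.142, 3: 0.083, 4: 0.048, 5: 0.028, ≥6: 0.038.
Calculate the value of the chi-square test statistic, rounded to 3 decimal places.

Expected counts E_i = n·p_i: 239×0.418 = 99.902, 239×0.243 = 58.077, 239×0.142 = 33.938, 239×0.083 = 19.837, 239×0.048 = 11.472, 239×0.028 = 6.692, 239×0.038 = 9.082.
χ² = (104−99.902)²/99.902 + (43−58.077)²/58.077 + (33−33.938)²/33.938 + (39−19.837)²/19.837 + (7−11.472)²/11.472 + (7−6.692)²/6.692 + (6−9.082)²/9.082
   = 0.1681 + 3.9140 + 0.0259 + 18.5119 + 1.7433 + 0.0142 + 1.0459
Sum = 25.423

25.423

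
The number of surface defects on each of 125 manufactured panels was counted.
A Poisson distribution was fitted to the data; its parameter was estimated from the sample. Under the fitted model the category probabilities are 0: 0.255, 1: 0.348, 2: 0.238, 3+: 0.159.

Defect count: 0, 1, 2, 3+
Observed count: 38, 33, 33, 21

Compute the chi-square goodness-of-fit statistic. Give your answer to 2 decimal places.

4.13

Expected counts E_i = n·p_i: 125×0.255 = 31.875, 125×0.348 = 43.5, 125×0.238 = 29.75, 125×0.159 = 19.875.
χ² = (38−31.875)²/31.875 + (33−43.5)²/43.5 + (33−29.75)²/29.75 + (21−19.875)²/19.875
   = 1.177 + 2.534 + 0.355 + 0.064
Sum = 4.13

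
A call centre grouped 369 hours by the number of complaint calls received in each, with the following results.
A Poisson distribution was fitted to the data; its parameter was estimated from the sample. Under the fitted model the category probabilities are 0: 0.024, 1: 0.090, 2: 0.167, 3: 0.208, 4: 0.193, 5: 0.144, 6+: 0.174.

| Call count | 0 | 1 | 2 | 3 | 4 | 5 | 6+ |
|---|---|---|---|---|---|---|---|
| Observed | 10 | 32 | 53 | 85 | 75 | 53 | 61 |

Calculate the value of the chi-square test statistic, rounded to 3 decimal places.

Expected counts E_i = n·p_i: 369×0.024 = 8.856, 369×0.090 = 33.21, 369×0.167 = 61.623, 369×0.208 = 76.752, 369×0.193 = 71.217, 369×0.144 = 53.136, 369×0.174 = 64.206.
χ² = (10−8.856)²/8.856 + (32−33.21)²/33.21 + (53−61.623)²/61.623 + (85−76.752)²/76.752 + (75−71.217)²/71.217 + (53−53.136)²/53.136 + (61−64.206)²/64.206
   = 0.1478 + 0.0441 + 1.2066 + 0.8864 + 0.2010 + 0.0003 + 0.1601
Sum = 2.646

2.646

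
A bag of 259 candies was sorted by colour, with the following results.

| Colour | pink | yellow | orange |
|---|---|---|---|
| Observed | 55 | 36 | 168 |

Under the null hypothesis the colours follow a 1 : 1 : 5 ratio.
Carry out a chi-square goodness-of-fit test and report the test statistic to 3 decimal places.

Ratio total = 7. Expected counts: 259×1/7 = 37, 259×1/7 = 37, 259×5/7 = 185.
pink: (55 − 37)²/37 = 324/37 = 8.7568
yellow: (36 − 37)²/37 = 1/37 = 0.0270
orange: (168 − 185)²/185 = 289/185 = 1.5622
Sum = 10.346

10.346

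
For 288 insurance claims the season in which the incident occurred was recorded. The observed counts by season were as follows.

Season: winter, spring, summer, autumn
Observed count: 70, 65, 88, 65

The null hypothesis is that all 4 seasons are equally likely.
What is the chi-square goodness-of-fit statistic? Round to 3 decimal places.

4.972

Expected count for each of the 4 categories: 288/4 = 72.
winter: (70 − 72)²/72 = 4/72 = 0.0556
spring: (65 − 72)²/72 = 49/72 = 0.6806
summer: (88 − 72)²/72 = 256/72 = 3.5556
autumn: (65 − 72)²/72 = 49/72 = 0.6806
Sum = 4.972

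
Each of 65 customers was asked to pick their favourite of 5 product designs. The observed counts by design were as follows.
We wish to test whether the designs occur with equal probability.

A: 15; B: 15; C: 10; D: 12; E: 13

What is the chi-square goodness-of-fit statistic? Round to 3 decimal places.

1.385

Under H₀ each category has probability 1/5, so each expected count is 65/5 = 13.
χ² = (15−13)²/13 + (15−13)²/13 + (10−13)²/13 + (12−13)²/13 + (13−13)²/13
   = 0.3077 + 0.3077 + 0.6923 + 0.0769 + 0.0000
Sum = 1.385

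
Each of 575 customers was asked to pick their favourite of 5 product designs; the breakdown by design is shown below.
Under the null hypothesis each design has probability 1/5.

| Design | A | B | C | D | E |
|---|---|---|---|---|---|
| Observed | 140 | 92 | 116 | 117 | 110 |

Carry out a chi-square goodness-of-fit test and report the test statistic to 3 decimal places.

Under H₀ each category has probability 1/5, so each expected count is 575/5 = 115.
χ² = (140−115)²/115 + (92−115)²/115 + (116−115)²/115 + (117−115)²/115 + (110−115)²/115
   = 5.4348 + 4.6000 + 0.0087 + 0.0348 + 0.2174
Sum = 10.296

10.296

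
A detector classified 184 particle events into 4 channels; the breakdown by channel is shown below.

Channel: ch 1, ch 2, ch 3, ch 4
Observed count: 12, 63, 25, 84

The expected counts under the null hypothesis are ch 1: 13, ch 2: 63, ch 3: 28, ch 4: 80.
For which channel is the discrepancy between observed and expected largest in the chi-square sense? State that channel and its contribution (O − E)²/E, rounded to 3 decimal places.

ch 3, 0.321

cat         O        E   (O−E)²/E
ch 1       12       13     0.0769
ch 2       63       63     0.0000
ch 3       25       28     0.3214
ch 4       84       80     0.2000
The largest term is for ch 3: 0.321.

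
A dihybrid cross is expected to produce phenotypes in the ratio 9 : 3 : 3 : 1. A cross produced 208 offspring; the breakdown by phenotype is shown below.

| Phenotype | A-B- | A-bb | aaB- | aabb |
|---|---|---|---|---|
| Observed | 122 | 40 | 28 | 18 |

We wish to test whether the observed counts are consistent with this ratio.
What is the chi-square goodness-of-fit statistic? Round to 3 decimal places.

Ratio total = 16. Expected counts: 208×9/16 = 117, 208×3/16 = 39, 208×3/16 = 39, 208×1/16 = 13.
A-B-: (122 − 117)²/117 = 25/117 = 0.2137
A-bb: (40 − 39)²/39 = 1/39 = 0.0256
aaB-: (28 − 39)²/39 = 121/39 = 3.1026
aabb: (18 − 13)²/13 = 25/13 = 1.9231
Sum = 5.265

5.265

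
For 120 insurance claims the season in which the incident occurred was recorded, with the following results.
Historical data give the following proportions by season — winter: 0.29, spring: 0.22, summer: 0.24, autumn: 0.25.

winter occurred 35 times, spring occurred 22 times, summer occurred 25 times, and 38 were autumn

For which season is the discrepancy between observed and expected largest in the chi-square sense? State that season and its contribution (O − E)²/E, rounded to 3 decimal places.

autumn, 2.133

Expected counts E_i = n·p_i: 120×0.29 = 34.8, 120×0.22 = 26.4, 120×0.24 = 28.8, 120×0.25 = 30.
cat         O        E   (O−E)²/E
winter     35     34.8     0.0011
spring     22     26.4     0.7333
summer     25     28.8     0.5014
autumn     38       30     2.1333
The largest term is for autumn: 2.133.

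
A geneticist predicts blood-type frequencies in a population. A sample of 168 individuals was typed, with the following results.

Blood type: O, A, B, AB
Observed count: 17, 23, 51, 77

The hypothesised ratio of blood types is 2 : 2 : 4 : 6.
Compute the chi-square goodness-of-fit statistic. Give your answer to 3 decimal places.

Ratio total = 14. Expected counts: 168×2/14 = 24, 168×2/14 = 24, 168×4/14 = 48, 168×6/14 = 72.
χ² = (17−24)²/24 + (23−24)²/24 + (51−48)²/48 + (77−72)²/72
   = 2.0417 + 0.0417 + 0.1875 + 0.3472
Sum = 2.618

2.618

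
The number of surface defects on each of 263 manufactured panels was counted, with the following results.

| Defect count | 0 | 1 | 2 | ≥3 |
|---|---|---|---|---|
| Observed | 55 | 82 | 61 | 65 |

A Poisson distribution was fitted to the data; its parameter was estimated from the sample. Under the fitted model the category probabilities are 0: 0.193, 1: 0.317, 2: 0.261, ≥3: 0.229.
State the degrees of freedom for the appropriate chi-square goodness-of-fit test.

There are k = 4 categories and 1 parameter estimated from the data, so df = 4 − 1 − 1 = 2.

2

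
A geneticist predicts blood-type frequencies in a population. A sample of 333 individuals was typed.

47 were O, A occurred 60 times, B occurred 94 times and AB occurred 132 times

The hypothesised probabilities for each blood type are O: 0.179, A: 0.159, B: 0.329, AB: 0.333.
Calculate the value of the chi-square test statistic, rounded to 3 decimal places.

9.834

Expected counts E_i = n·p_i: 333×0.179 = 59.607, 333×0.159 = 52.947, 333×0.329 = 109.557, 333×0.333 = 110.889.
cat         O        E   (O−E)²/E
O          47   59.607     2.6664
A          60   52.947     0.9395
B          94  109.557     2.2091
AB        132  110.889     4.0191
Sum = 9.834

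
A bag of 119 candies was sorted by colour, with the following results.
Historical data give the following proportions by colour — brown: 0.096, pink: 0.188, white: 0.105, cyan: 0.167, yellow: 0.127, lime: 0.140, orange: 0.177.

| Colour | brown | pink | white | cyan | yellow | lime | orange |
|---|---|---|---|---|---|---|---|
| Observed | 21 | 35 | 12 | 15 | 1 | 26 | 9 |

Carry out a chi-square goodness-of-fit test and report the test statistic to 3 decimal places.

Expected counts E_i = n·p_i: 119×0.096 = 11.424, 119×0.188 = 22.372, 119×0.105 = 12.495, 119×0.167 = 19.873, 119×0.127 = 15.113, 119×0.140 = 16.66, 119×0.177 = 21.063.
brown: (21 − 11.424)²/11.424 = 91.699776/11.424 = 8.0269
pink: (35 − 22.372)²/22.372 = 159.466384/22.372 = 7.1279
white: (12 − 12.495)²/12.495 = 0.245025/12.495 = 0.0196
cyan: (15 − 19.873)²/19.873 = 23.746129/19.873 = 1.1949
yellow: (1 − 15.113)²/15.113 = 199.176769/15.113 = 13.1792
lime: (26 − 16.66)²/16.66 = 87.2356/16.66 = 5.2362
orange: (9 − 21.063)²/21.063 = 145.515969/21.063 = 6.9086
Sum = 41.693

41.693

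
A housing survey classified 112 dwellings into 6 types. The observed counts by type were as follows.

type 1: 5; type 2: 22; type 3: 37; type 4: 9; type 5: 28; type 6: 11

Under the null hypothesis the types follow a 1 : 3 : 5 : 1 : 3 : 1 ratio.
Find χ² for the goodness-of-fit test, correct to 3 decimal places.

Ratio total = 14. Expected counts: 112×1/14 = 8, 112×3/14 = 24, 112×5/14 = 40, 112×1/14 = 8, 112×3/14 = 24, 112×1/14 = 8.
χ² = (5−8)²/8 + (22−24)²/24 + (37−40)²/40 + (9−8)²/8 + (28−24)²/24 + (11−8)²/8
   = 1.1250 + 0.1667 + 0.2250 + 0.1250 + 0.6667 + 1.1250
Sum = 3.433

3.433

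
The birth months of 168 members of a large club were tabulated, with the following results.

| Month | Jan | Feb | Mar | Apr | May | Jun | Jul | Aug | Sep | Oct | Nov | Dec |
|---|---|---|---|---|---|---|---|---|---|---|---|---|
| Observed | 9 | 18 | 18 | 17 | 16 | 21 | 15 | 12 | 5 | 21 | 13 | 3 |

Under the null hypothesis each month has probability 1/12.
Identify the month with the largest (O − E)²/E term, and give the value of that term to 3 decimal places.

Expected count for each of the 12 categories: 168/12 = 14.
cat         O        E   (O−E)²/E
Jan         9       14     1.7857
Feb        18       14     1.1429
Mar        18       14     1.1429
Apr        17       14     0.6429
May        16       14     0.2857
Jun        21       14     3.5000
Jul        15       14     0.0714
Aug        12       14     0.2857
Sep         5       14     5.7857
Oct        21       14     3.5000
Nov        13       14     0.0714
Dec         3       14     8.6429
The largest term is for Dec: 8.643.

Dec, 8.643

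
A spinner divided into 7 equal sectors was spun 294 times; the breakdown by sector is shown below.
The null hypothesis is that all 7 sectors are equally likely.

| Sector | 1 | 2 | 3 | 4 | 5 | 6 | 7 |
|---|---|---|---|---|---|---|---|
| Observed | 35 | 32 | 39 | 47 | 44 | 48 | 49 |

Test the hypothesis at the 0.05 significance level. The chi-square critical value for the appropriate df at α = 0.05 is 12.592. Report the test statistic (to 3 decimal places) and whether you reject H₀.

Under H₀ each category has probability 1/7, so each expected count is 294/7 = 42.
cat         O        E   (O−E)²/E
1          35       42     1.1667
2          32       42     2.3810
3          39       42     0.2143
4          47       42     0.5952
5          44       42     0.0952
6          48       42     0.8571
7          49       42     1.1667
Sum = 6.476
df = 6. Since 6.476 < 12.592, we do not reject H₀.

6.476; do not reject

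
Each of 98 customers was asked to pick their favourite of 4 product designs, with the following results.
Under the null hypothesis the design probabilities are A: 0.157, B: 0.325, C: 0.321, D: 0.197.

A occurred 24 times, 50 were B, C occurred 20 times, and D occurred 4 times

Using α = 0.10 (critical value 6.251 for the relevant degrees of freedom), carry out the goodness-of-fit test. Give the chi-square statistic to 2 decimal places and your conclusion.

Expected counts E_i = n·p_i: 98×0.157 = 15.386, 98×0.325 = 31.85, 98×0.321 = 31.458, 98×0.197 = 19.306.
A: (24 − 15.386)²/15.386 = 74.200996/15.386 = 4.823
B: (50 − 31.85)²/31.85 = 329.4225/31.85 = 10.343
C: (20 − 31.458)²/31.458 = 131.285764/31.458 = 4.173
D: (4 − 19.306)²/19.306 = 234.273636/19.306 = 12.135
Sum = 31.47
df = 3. Since 31.47 > 6.251, we reject H₀.

31.47; reject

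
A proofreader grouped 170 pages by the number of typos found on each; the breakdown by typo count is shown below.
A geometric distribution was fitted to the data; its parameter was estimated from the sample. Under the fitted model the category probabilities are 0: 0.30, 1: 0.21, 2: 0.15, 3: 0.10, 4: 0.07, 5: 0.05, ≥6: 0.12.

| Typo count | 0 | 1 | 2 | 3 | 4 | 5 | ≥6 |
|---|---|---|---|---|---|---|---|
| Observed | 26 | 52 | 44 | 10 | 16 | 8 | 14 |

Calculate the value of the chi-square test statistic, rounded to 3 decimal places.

39.451

Expected counts E_i = n·p_i: 170×0.30 = 51, 170×0.21 = 35.7, 170×0.15 = 25.5, 170×0.10 = 17, 170×0.07 = 11.9, 170×0.05 = 8.5, 170×0.12 = 20.4.
χ² = (26−51)²/51 + (52−35.7)²/35.7 + (44−25.5)²/25.5 + (10−17)²/17 + (16−11.9)²/11.9 + (8−8.5)²/8.5 + (14−20.4)²/20.4
   = 12.2549 + 7.4423 + 13.4216 + 2.8824 + 1.4126 + 0.0294 + 2.0078
Sum = 39.451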